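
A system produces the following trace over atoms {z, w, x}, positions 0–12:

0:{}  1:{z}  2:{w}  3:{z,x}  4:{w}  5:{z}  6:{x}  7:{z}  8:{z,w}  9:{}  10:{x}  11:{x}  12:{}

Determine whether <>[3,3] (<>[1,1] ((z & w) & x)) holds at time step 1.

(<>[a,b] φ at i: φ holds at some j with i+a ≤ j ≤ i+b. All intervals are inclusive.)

Does not hold

Check <>[1,1] ((z & w) & x) at each j in [4,4]:
  j=4: fails (none in [5,5])
No position in the window satisfies it → formula fails.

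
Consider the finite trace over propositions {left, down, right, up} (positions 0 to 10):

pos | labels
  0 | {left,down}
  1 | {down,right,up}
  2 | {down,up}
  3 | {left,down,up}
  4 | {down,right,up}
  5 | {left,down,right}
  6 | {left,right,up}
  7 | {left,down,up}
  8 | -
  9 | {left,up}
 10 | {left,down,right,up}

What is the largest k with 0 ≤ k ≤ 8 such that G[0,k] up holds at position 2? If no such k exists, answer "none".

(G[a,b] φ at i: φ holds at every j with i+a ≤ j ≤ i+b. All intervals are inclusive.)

2

up must hold from j=2 onward; find where it first fails.
  j=2: holds
  j=3: holds
  j=4: holds
  j=5: fails
Holds on [2,4], so largest k = 2.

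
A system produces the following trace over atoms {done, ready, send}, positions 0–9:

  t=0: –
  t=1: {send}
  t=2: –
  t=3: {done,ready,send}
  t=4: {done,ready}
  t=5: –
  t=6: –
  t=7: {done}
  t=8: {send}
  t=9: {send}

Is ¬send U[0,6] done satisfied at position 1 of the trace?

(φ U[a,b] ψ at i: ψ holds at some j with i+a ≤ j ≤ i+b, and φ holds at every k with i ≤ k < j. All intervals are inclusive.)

Does not hold

Need some j in [1,7] with done, and ¬send at every k in [1,j-1].
  j=1: done false.
  j=2: done false.
  j=3: done holds, but ¬send fails at k=1 → not this j.
  j=4: done holds, but ¬send fails at k=1 → not this j.
  j=5: done false.
  j=6: done false.
  j=7: done holds, but ¬send fails at k=1 → not this j.
No j in the window works → until fails.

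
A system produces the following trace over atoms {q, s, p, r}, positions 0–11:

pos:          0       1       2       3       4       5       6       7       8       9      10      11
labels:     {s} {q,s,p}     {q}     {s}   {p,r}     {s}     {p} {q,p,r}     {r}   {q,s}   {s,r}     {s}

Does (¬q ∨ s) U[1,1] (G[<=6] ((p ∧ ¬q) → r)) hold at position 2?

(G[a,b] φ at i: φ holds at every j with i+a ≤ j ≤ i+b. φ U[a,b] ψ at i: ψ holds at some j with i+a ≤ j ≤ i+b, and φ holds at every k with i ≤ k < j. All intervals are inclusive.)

False

Need some j in [3,3] with G[<=6] ((p ∧ ¬q) → r), and (¬q ∨ s) at every k in [2,j-1].
  j=3: G[<=6] ((p ∧ ¬q) → r) — fails at 6.
No j in the window works → until fails.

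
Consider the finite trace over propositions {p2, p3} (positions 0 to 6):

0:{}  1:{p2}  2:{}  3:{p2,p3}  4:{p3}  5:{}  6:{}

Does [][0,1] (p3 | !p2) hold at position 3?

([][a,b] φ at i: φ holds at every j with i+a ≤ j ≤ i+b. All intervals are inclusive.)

True

Check (p3 | !p2) at every j in [3,4]:
  j=3: true
  j=4: true
All positions satisfy it → formula holds.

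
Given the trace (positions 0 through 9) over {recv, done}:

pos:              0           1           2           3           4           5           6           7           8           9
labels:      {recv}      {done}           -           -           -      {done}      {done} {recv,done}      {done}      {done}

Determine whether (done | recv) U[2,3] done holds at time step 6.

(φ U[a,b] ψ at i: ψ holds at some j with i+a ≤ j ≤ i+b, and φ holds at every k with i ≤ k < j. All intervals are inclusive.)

Need some j in [8,9] with done, and (done | recv) at every k in [6,j-1].
  j=8: done holds; (done | recv) holds at every k in [6,7] → satisfied.

Yes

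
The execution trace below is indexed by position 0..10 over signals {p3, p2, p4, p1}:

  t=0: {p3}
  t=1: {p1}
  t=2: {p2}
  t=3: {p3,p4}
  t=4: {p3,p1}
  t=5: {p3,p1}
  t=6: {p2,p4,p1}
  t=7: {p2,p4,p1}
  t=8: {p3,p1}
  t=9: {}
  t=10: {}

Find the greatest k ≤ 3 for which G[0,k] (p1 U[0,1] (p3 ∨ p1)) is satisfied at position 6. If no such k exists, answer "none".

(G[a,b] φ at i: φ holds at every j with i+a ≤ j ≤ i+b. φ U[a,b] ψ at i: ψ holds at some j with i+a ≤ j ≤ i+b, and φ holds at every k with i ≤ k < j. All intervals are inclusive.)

2

(p1 U[0,1] (p3 ∨ p1)) must hold from j=6 onward; find where it first fails.
  j=6: holds
  j=7: holds
  j=8: holds
  j=9: fails
Holds on [6,8], so largest k = 2.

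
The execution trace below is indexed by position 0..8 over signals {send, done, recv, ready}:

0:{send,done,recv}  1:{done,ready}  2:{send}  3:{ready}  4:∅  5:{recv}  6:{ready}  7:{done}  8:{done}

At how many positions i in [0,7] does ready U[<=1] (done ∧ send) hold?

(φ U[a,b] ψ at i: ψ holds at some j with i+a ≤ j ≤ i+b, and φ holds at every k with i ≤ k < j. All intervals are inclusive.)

1

Evaluate at each i in [0,7]:
  i=0: ✓ (rhs at j=0)
  i=1: ✗ (no rhs in [1,2])
  i=2: ✗ (no rhs in [2,3])
  i=3: ✗ (no rhs in [3,4])
  i=4: ✗ (no rhs in [4,5])
  i=5: ✗ (no rhs in [5,6])
  i=6: ✗ (no rhs in [6,7])
  i=7: ✗ (no rhs in [7,8])
Positions where it holds: {0} → 1.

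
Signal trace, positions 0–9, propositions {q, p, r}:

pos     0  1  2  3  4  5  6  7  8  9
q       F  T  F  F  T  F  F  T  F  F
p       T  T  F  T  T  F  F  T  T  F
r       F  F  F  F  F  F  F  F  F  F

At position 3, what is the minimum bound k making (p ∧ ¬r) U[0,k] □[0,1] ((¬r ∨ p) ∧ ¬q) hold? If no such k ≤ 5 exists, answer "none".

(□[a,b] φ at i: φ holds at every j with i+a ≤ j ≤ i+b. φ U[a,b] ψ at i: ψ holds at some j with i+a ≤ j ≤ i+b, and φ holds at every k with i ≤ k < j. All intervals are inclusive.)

2

Need earliest j ≥ 3 with □[0,1] ((¬r ∨ p) ∧ ¬q), and (p ∧ ¬r) at every k in [3,j-1].
  j=3: rhs fails.
  j=4: rhs fails.
  j=5: rhs holds; lhs holds on [3,4]. k = 2.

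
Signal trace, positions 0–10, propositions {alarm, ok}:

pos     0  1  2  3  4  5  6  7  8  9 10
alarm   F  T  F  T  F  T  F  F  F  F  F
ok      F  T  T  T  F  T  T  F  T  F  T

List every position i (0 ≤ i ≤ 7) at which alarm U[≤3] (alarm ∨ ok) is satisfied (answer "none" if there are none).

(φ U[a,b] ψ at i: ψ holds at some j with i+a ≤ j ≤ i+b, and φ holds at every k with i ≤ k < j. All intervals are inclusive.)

1, 2, 3, 5, 6

Evaluate at each i in [0,7]:
  i=0: ✗ (lhs fails at k=0 before rhs at j=1)
  i=1: ✓ (rhs at j=1)
  i=2: ✓ (rhs at j=2)
  i=3: ✓ (rhs at j=3)
  i=4: ✗ (lhs fails at k=4 before rhs at j=5)
  i=5: ✓ (rhs at j=5)
  i=6: ✓ (rhs at j=6)
  i=7: ✗ (lhs fails at k=7 before rhs at j=8)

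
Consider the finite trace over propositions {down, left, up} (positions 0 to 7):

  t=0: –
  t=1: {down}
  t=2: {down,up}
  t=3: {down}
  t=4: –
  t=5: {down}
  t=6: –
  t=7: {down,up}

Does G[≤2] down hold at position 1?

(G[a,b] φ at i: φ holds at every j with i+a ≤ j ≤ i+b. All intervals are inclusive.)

True

Check down at every j in [1,3]:
  j=1: true
  j=2: true
  j=3: true
All positions satisfy it → formula holds.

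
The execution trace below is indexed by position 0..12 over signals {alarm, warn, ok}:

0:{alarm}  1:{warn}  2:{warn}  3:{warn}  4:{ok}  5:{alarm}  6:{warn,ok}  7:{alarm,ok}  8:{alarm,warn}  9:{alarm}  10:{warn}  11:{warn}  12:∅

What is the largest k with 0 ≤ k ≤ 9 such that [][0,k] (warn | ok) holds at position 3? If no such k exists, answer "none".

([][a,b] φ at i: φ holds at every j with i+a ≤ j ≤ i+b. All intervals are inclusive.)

(warn | ok) must hold from j=3 onward; find where it first fails.
  j=3: holds
  j=4: holds
  j=5: fails
Holds on [3,4], so largest k = 1.

1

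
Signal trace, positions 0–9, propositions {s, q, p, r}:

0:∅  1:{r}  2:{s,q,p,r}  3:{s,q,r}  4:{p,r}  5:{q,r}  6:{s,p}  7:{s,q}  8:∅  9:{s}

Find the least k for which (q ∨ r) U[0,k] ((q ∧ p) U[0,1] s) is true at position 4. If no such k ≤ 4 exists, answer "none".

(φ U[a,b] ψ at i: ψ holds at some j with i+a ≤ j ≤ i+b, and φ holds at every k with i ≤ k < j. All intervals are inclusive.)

2

Need earliest j ≥ 4 with ((q ∧ p) U[0,1] s), and (q ∨ r) at every k in [4,j-1].
  j=4: rhs fails.
  j=5: rhs fails.
  j=6: rhs holds; lhs holds on [4,5]. k = 2.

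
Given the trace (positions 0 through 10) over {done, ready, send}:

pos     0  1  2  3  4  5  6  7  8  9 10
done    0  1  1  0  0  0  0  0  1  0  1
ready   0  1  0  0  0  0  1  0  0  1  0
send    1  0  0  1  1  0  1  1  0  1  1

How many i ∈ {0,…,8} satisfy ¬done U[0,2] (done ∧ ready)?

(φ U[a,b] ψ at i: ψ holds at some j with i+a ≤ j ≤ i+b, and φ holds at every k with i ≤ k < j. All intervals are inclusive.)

2

Evaluate at each i in [0,8]:
  i=0: ✓ (rhs at j=1; lhs holds on [0,0])
  i=1: ✓ (rhs at j=1)
  i=2: ✗ (no rhs in [2,4])
  i=3: ✗ (no rhs in [3,5])
  i=4: ✗ (no rhs in [4,6])
  i=5: ✗ (no rhs in [5,7])
  i=6: ✗ (no rhs in [6,8])
  i=7: ✗ (no rhs in [7,9])
  i=8: ✗ (no rhs in [8,10])
Positions where it holds: {0, 1} → 2.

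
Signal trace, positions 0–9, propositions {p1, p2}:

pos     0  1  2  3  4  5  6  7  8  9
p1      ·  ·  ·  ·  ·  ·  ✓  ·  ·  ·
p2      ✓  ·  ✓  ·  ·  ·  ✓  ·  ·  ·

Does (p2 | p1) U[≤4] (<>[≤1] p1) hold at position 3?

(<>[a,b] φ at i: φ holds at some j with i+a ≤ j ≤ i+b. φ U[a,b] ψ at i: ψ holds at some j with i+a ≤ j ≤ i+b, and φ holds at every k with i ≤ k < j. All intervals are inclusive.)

Need some j in [3,7] with <>[≤1] p1, and (p2 | p1) at every k in [3,j-1].
  j=3: <>[≤1] p1 — fails (none in [3,4]).
  j=4: <>[≤1] p1 — fails (none in [4,5]).
  j=5: <>[≤1] p1 holds, but (p2 | p1) fails at k=3 → not this j.
  j=6: <>[≤1] p1 holds, but (p2 | p1) fails at k=3 → not this j.
  j=7: <>[≤1] p1 — fails (none in [7,8]).
No j in the window works → until fails.

Does not hold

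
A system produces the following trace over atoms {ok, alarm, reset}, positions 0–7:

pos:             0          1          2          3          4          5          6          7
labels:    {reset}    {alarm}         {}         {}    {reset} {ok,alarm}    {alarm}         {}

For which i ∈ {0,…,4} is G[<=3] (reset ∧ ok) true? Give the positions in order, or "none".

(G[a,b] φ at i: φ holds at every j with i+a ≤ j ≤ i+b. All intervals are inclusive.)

Evaluate at each i in [0,4]:
  i=0: ✗ (fails at j=0)
  i=1: ✗ (fails at j=1)
  i=2: ✗ (fails at j=2)
  i=3: ✗ (fails at j=3)
  i=4: ✗ (fails at j=4)

none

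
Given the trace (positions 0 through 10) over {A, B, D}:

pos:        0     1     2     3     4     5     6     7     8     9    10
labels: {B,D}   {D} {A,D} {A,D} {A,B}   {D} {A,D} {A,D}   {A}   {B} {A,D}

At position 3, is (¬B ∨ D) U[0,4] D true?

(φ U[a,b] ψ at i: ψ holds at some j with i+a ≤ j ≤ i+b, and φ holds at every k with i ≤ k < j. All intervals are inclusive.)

Need some j in [3,7] with D, and (¬B ∨ D) at every k in [3,j-1].
  j=3: D holds; no prefix to check → satisfied.

True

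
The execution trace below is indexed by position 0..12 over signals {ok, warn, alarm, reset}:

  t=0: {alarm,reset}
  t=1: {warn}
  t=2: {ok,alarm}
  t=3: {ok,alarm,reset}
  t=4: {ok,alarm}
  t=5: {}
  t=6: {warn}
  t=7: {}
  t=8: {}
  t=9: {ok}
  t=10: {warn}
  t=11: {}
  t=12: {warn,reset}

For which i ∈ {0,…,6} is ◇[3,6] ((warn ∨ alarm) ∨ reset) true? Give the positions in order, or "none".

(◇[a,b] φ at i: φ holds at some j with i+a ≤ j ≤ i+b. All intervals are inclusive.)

Evaluate at each i in [0,6]:
  i=0: ✓ (witness j=3)
  i=1: ✓ (witness j=4)
  i=2: ✓ (witness j=6)
  i=3: ✓ (witness j=6)
  i=4: ✓ (witness j=10)
  i=5: ✓ (witness j=10)
  i=6: ✓ (witness j=10)

0, 1, 2, 3, 4, 5, 6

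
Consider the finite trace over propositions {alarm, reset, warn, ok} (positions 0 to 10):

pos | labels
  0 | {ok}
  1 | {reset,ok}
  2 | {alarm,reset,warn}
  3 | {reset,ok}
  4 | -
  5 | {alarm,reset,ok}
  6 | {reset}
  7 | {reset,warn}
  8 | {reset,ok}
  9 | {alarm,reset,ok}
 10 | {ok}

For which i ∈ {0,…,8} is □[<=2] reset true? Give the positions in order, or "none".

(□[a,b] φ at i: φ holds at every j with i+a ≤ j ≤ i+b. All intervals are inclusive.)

Evaluate at each i in [0,8]:
  i=0: ✗ (fails at j=0)
  i=1: ✓ (all of [1,3])
  i=2: ✗ (fails at j=4)
  i=3: ✗ (fails at j=4)
  i=4: ✗ (fails at j=4)
  i=5: ✓ (all of [5,7])
  i=6: ✓ (all of [6,8])
  i=7: ✓ (all of [7,9])
  i=8: ✗ (fails at j=10)

1, 5, 6, 7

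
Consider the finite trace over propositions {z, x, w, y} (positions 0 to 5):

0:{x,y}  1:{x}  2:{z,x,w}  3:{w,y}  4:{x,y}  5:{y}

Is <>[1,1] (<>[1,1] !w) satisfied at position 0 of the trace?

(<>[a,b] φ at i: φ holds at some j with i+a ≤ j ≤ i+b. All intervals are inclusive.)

False

Check <>[1,1] !w at each j in [1,1]:
  j=1: fails (none in [2,2])
No position in the window satisfies it → formula fails.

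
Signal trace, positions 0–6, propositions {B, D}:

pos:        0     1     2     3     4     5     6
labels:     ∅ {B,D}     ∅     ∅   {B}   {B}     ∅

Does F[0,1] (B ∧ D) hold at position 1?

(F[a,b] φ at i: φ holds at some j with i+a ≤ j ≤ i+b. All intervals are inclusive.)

Check (B ∧ D) at each j in [1,2]:
  j=1: true
  j=2: false
Found at j=1 → formula holds.

Holds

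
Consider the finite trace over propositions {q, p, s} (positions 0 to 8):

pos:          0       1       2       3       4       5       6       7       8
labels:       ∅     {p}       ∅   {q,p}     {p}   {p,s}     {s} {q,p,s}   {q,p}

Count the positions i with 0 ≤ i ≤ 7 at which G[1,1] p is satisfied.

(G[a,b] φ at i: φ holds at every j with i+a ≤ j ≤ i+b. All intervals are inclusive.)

6

Evaluate at each i in [0,7]:
  i=0: ✓ (all of [1,1])
  i=1: ✗ (fails at j=2)
  i=2: ✓ (all of [3,3])
  i=3: ✓ (all of [4,4])
  i=4: ✓ (all of [5,5])
  i=5: ✗ (fails at j=6)
  i=6: ✓ (all of [7,7])
  i=7: ✓ (all of [8,8])
Positions where it holds: {0, 2, 3, 4, 6, 7} → 6.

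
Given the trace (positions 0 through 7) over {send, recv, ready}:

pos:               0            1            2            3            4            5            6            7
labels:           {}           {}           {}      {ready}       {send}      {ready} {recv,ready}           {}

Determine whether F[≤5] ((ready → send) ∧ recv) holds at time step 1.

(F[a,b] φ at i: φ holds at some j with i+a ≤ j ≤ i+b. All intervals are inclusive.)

Check ((ready → send) ∧ recv) at each j in [1,6]:
  j=1: false
  j=2: false
  j=3: false
  j=4: false
  j=5: false
  j=6: false
No position in the window satisfies it → formula fails.

Does not hold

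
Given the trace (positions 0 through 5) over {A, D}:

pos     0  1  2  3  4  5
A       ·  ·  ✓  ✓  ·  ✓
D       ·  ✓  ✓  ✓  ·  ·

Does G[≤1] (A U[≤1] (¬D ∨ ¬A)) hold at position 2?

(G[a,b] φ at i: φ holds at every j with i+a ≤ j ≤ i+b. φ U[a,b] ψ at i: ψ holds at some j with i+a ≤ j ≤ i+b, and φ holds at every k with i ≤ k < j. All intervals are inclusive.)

No

Check (A U[≤1] (¬D ∨ ¬A)) at every j in [2,3]:
  j=2: fails
  j=3: holds
Fails at j=2 → formula fails.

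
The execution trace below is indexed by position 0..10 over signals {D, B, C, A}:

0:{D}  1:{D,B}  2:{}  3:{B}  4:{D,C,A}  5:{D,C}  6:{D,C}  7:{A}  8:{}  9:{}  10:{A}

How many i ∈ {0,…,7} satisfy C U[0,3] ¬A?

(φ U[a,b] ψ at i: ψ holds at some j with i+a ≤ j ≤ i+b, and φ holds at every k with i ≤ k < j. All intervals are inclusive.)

Evaluate at each i in [0,7]:
  i=0: ✓ (rhs at j=0)
  i=1: ✓ (rhs at j=1)
  i=2: ✓ (rhs at j=2)
  i=3: ✓ (rhs at j=3)
  i=4: ✓ (rhs at j=5; lhs holds on [4,4])
  i=5: ✓ (rhs at j=5)
  i=6: ✓ (rhs at j=6)
  i=7: ✗ (lhs fails at k=7 before rhs at j=8)
Positions where it holds: {0, 1, 2, 3, 4, 5, 6} → 7.

7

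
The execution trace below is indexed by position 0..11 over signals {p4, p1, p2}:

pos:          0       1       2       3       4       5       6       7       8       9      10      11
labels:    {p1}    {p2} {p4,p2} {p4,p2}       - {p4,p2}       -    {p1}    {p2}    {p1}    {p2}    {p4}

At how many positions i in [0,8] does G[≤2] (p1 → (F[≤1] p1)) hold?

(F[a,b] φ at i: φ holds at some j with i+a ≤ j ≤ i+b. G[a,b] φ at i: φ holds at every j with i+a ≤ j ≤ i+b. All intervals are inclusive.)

9

Evaluate at each i in [0,8]:
  i=0: ✓ (all of [0,2])
  i=1: ✓ (all of [1,3])
  i=2: ✓ (all of [2,4])
  i=3: ✓ (all of [3,5])
  i=4: ✓ (all of [4,6])
  i=5: ✓ (all of [5,7])
  i=6: ✓ (all of [6,8])
  i=7: ✓ (all of [7,9])
  i=8: ✓ (all of [8,10])
Positions where it holds: {0, 1, 2, 3, 4, 5, 6, 7, 8} → 9.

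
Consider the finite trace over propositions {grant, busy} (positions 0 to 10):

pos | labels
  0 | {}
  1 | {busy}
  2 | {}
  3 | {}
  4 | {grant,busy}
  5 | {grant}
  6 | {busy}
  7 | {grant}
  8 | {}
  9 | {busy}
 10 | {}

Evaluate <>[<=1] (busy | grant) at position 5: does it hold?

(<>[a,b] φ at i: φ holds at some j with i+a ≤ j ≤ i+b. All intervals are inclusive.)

Yes

Check (busy | grant) at each j in [5,6]:
  j=5: true
  j=6: true
Found at j=5 → formula holds.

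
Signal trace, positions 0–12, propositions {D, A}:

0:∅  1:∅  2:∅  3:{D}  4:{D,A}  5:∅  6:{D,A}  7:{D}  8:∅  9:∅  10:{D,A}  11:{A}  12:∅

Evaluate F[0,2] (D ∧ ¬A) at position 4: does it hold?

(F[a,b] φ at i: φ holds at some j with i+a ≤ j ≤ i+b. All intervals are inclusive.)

Check (D ∧ ¬A) at each j in [4,6]:
  j=4: false
  j=5: false
  j=6: false
No position in the window satisfies it → formula fails.

Does not hold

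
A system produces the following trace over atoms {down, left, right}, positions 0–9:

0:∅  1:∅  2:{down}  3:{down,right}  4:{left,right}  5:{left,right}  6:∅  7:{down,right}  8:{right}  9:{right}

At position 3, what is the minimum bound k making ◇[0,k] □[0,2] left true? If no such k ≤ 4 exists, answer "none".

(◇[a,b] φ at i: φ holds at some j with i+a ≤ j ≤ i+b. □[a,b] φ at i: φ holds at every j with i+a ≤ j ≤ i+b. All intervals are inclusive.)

Scan j = 3,4,… for □[0,2] left:
  j=3: fails
  j=4: fails
  j=5: fails
  j=6: fails
  j=7: fails
No j in [3,7] satisfies it → none.

none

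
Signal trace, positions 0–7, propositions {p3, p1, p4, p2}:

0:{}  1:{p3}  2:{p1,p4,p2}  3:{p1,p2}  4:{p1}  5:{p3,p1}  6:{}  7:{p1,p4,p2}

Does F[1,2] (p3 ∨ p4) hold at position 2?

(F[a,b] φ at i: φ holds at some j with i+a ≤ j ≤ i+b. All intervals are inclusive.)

Check (p3 ∨ p4) at each j in [3,4]:
  j=3: false
  j=4: false
No position in the window satisfies it → formula fails.

Does not hold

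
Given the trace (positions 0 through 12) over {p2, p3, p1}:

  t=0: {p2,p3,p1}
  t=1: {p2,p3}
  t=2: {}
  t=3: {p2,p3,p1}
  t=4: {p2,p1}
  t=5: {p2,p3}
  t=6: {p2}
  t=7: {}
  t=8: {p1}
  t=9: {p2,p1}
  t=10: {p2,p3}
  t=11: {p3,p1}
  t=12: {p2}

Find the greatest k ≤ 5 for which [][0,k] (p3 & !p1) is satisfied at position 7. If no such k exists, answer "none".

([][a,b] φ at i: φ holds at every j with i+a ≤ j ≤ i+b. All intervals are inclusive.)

none

(p3 & !p1) must hold from j=7 onward; find where it first fails.
  j=7: fails → no k works.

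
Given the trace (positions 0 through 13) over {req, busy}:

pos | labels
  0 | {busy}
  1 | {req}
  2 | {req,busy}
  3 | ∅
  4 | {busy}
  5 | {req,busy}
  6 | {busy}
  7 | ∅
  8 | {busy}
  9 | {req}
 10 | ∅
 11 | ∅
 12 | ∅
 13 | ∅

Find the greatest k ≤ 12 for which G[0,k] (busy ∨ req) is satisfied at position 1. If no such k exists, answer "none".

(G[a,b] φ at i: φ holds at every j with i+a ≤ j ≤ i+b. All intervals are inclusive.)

1

(busy ∨ req) must hold from j=1 onward; find where it first fails.
  j=1: holds
  j=2: holds
  j=3: fails
Holds on [1,2], so largest k = 1.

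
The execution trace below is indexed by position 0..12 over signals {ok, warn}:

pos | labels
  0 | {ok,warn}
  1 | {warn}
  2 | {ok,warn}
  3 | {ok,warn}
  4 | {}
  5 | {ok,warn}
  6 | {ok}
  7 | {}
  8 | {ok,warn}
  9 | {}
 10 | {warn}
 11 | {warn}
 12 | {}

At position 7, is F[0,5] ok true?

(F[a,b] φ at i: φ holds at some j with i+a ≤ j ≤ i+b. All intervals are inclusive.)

Check ok at each j in [7,12]:
  j=7: false
  j=8: true
  j=9: false
  j=10: false
  j=11: false
  j=12: false
Found at j=8 → formula holds.

Yes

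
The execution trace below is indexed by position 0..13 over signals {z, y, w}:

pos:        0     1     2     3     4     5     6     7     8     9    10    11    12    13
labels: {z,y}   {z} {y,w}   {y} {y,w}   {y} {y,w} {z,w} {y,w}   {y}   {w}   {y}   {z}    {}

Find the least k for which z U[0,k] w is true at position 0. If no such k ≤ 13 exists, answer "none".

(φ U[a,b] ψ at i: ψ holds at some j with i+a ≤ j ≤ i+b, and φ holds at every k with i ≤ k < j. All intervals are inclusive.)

Need earliest j ≥ 0 with w, and z at every k in [0,j-1].
  j=0: rhs fails.
  j=1: rhs fails.
  j=2: rhs holds; lhs holds on [0,1]. k = 2.

2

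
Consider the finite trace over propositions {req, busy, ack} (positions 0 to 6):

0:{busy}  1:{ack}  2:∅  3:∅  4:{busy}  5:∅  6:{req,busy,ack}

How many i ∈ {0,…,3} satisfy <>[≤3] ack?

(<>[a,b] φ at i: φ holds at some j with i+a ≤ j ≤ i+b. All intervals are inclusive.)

3

Evaluate at each i in [0,3]:
  i=0: ✓ (witness j=1)
  i=1: ✓ (witness j=1)
  i=2: ✗ (none in [2,5])
  i=3: ✓ (witness j=6)
Positions where it holds: {0, 1, 3} → 3.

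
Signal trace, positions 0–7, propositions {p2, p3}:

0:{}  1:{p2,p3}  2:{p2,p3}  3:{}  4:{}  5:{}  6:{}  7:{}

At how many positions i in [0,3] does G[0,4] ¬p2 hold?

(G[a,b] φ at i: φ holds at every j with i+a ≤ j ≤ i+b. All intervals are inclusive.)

Evaluate at each i in [0,3]:
  i=0: ✗ (fails at j=1)
  i=1: ✗ (fails at j=1)
  i=2: ✗ (fails at j=2)
  i=3: ✓ (all of [3,7])
Positions where it holds: {3} → 1.

1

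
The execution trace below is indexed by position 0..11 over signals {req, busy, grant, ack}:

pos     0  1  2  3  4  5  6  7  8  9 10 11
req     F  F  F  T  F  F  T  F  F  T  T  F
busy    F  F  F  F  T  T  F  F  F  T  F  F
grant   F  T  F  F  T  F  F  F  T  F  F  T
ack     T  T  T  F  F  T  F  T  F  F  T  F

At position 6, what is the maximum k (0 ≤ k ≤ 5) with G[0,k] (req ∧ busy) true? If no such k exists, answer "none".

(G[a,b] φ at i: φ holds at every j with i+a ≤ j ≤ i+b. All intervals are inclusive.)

(req ∧ busy) must hold from j=6 onward; find where it first fails.
  j=6: fails → no k works.

none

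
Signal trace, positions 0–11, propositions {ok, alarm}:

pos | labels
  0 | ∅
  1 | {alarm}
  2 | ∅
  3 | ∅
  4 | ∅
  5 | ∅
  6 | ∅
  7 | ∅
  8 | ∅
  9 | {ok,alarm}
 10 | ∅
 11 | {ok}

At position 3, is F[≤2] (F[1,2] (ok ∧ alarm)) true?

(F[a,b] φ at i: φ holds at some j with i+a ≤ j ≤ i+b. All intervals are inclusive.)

Check F[1,2] (ok ∧ alarm) at each j in [3,5]:
  j=3: fails (none in [4,5])
  j=4: fails (none in [5,6])
  j=5: fails (none in [6,7])
No position in the window satisfies it → formula fails.

False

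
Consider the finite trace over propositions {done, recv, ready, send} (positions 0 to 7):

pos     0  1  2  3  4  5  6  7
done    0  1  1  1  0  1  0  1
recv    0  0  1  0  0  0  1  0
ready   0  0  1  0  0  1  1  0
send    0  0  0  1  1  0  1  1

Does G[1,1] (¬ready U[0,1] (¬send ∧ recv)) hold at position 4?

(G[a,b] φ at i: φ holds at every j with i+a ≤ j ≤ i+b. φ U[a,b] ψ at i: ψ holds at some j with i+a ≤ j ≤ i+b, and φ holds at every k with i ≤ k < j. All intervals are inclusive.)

No

Check (¬ready U[0,1] (¬send ∧ recv)) at every j in [5,5]:
  j=5: fails
Fails at j=5 → formula fails.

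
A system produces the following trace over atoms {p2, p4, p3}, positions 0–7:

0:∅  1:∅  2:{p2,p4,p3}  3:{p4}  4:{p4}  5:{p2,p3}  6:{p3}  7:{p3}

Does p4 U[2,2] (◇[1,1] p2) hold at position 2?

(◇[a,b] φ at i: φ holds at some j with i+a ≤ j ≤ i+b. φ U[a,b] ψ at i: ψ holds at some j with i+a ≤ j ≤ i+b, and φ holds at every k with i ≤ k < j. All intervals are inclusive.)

Holds

Need some j in [4,4] with ◇[1,1] p2, and p4 at every k in [2,j-1].
  j=4: ◇[1,1] p2 holds; p4 holds at every k in [2,3] → satisfied.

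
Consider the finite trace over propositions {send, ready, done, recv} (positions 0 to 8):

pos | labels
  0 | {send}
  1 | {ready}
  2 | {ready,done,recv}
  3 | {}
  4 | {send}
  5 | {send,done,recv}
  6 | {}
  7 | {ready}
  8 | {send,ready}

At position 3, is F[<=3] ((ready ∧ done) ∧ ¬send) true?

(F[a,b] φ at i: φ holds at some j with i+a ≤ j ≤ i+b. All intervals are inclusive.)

Check ((ready ∧ done) ∧ ¬send) at each j in [3,6]:
  j=3: false
  j=4: false
  j=5: false
  j=6: false
No position in the window satisfies it → formula fails.

Does not hold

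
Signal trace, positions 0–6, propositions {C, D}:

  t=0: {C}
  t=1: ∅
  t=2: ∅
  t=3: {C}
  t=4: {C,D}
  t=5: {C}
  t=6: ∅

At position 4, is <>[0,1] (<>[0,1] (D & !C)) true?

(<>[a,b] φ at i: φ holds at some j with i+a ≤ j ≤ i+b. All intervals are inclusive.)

Check <>[0,1] (D & !C) at each j in [4,5]:
  j=4: fails (none in [4,5])
  j=5: fails (none in [5,6])
No position in the window satisfies it → formula fails.

No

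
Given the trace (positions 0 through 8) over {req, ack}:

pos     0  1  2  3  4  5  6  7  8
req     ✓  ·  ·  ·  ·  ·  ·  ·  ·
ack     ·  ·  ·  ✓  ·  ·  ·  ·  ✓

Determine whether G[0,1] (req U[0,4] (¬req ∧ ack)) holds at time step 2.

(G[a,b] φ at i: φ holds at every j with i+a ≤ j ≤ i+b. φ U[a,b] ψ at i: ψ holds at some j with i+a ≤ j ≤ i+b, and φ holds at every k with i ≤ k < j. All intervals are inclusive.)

False

Check (req U[0,4] (¬req ∧ ack)) at every j in [2,3]:
  j=2: fails
  j=3: holds
Fails at j=2 → formula fails.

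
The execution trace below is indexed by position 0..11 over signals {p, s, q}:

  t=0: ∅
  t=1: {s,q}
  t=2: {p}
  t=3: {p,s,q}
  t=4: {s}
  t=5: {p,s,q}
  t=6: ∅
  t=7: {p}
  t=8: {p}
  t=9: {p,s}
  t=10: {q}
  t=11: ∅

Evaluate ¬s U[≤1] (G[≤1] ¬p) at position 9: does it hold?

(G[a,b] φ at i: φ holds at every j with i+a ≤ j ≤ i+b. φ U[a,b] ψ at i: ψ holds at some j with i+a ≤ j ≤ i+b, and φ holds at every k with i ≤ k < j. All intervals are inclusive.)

No

Need some j in [9,10] with G[≤1] ¬p, and ¬s at every k in [9,j-1].
  j=9: G[≤1] ¬p — fails at 9.
  j=10: G[≤1] ¬p holds, but ¬s fails at k=9 → not this j.
No j in the window works → until fails.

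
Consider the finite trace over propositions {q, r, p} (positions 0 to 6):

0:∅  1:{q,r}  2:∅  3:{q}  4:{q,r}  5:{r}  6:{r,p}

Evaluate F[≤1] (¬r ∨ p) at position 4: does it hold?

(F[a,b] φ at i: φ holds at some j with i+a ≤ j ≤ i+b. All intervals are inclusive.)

Does not hold

Check (¬r ∨ p) at each j in [4,5]:
  j=4: false
  j=5: false
No position in the window satisfies it → formula fails.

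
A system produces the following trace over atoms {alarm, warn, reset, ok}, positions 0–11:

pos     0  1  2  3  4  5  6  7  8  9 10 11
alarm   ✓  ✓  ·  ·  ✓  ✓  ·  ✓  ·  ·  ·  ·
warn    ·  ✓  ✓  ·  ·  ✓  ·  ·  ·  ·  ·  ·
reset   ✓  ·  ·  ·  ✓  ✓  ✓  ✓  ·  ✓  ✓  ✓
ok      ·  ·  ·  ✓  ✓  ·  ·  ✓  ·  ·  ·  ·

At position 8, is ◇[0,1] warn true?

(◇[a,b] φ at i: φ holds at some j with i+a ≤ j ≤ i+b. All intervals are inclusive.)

Check warn at each j in [8,9]:
  j=8: false
  j=9: false
No position in the window satisfies it → formula fails.

Does not hold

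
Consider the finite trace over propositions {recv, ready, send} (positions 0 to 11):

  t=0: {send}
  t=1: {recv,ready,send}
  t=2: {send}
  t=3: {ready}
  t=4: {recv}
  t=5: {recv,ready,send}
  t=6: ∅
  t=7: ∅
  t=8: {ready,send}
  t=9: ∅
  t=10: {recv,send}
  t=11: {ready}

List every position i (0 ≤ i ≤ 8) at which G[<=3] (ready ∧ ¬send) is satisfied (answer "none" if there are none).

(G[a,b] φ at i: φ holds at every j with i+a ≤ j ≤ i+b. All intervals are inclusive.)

none

Evaluate at each i in [0,8]:
  i=0: ✗ (fails at j=0)
  i=1: ✗ (fails at j=1)
  i=2: ✗ (fails at j=2)
  i=3: ✗ (fails at j=4)
  i=4: ✗ (fails at j=4)
  i=5: ✗ (fails at j=5)
  i=6: ✗ (fails at j=6)
  i=7: ✗ (fails at j=7)
  i=8: ✗ (fails at j=8)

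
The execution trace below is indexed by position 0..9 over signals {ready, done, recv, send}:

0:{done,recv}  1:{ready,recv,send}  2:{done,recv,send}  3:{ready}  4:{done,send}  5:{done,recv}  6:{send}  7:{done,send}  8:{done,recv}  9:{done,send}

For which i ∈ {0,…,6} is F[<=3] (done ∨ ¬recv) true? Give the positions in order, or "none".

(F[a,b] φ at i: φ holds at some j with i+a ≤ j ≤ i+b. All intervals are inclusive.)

0, 1, 2, 3, 4, 5, 6

Evaluate at each i in [0,6]:
  i=0: ✓ (witness j=0)
  i=1: ✓ (witness j=2)
  i=2: ✓ (witness j=2)
  i=3: ✓ (witness j=3)
  i=4: ✓ (witness j=4)
  i=5: ✓ (witness j=5)
  i=6: ✓ (witness j=6)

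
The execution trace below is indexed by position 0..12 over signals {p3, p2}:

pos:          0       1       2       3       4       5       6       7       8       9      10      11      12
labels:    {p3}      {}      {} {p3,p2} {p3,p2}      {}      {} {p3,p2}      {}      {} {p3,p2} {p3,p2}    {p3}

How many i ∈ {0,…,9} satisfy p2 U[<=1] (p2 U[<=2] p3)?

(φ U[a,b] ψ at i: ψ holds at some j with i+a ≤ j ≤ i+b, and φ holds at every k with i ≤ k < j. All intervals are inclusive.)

Evaluate at each i in [0,9]:
  i=0: ✓ (rhs at j=0)
  i=1: ✗ (no rhs in [1,2])
  i=2: ✗ (lhs fails at k=2 before rhs at j=3)
  i=3: ✓ (rhs at j=3)
  i=4: ✓ (rhs at j=4)
  i=5: ✗ (no rhs in [5,6])
  i=6: ✗ (lhs fails at k=6 before rhs at j=7)
  i=7: ✓ (rhs at j=7)
  i=8: ✗ (no rhs in [8,9])
  i=9: ✗ (lhs fails at k=9 before rhs at j=10)
Positions where it holds: {0, 3, 4, 7} → 4.

4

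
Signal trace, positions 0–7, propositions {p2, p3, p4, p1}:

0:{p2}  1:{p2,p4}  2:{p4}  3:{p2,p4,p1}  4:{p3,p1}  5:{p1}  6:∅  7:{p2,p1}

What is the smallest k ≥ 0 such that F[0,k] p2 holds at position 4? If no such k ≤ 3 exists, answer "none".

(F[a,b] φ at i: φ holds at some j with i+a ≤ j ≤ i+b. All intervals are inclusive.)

3

Scan j = 4,5,… for p2:
  j=4: fails
  j=5: fails
  j=6: fails
  j=7: holds
First hit at j=7, so smallest k = 7-4 = 3.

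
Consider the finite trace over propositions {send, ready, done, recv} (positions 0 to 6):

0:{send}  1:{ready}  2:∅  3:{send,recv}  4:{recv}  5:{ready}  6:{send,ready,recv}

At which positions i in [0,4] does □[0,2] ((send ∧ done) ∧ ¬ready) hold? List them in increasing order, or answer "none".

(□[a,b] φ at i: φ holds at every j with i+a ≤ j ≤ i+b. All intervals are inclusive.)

none

Evaluate at each i in [0,4]:
  i=0: ✗ (fails at j=0)
  i=1: ✗ (fails at j=1)
  i=2: ✗ (fails at j=2)
  i=3: ✗ (fails at j=3)
  i=4: ✗ (fails at j=4)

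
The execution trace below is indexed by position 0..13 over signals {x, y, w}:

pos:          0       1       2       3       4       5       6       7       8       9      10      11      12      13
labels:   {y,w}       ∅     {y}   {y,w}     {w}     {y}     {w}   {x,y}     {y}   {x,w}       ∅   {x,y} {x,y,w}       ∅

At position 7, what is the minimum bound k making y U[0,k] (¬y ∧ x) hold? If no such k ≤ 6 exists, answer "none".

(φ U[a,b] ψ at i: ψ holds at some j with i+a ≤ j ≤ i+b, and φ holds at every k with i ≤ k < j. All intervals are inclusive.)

2

Need earliest j ≥ 7 with (¬y ∧ x), and y at every k in [7,j-1].
  j=7: rhs fails.
  j=8: rhs fails.
  j=9: rhs holds; lhs holds on [7,8]. k = 2.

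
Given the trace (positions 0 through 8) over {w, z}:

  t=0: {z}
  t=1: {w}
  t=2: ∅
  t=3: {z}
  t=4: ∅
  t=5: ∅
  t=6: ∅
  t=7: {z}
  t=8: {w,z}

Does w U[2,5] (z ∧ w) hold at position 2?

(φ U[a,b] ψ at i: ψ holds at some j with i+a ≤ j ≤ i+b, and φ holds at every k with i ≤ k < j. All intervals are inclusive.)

Need some j in [4,7] with (z ∧ w), and w at every k in [2,j-1].
  j=4: (z ∧ w) false.
  j=5: (z ∧ w) false.
  j=6: (z ∧ w) false.
  j=7: (z ∧ w) false.
No j in the window works → until fails.

Does not hold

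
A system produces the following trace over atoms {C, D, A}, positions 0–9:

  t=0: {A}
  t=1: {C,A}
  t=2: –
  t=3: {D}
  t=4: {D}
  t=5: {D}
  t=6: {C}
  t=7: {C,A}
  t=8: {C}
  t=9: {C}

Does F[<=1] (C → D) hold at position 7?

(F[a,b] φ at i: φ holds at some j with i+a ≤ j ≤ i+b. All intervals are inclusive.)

Check (C → D) at each j in [7,8]:
  j=7: false
  j=8: false
No position in the window satisfies it → formula fails.

False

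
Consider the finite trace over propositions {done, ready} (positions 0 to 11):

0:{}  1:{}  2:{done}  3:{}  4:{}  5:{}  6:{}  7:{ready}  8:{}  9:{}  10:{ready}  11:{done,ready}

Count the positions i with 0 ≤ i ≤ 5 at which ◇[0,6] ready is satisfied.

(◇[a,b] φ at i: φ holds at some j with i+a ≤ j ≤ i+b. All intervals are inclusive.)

5

Evaluate at each i in [0,5]:
  i=0: ✗ (none in [0,6])
  i=1: ✓ (witness j=7)
  i=2: ✓ (witness j=7)
  i=3: ✓ (witness j=7)
  i=4: ✓ (witness j=7)
  i=5: ✓ (witness j=7)
Positions where it holds: {1, 2, 3, 4, 5} → 5.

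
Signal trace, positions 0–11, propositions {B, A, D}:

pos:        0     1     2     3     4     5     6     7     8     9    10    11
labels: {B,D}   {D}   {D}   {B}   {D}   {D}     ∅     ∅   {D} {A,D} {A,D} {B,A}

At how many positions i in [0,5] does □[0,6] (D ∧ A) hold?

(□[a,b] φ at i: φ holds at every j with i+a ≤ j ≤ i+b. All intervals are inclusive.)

Evaluate at each i in [0,5]:
  i=0: ✗ (fails at j=0)
  i=1: ✗ (fails at j=1)
  i=2: ✗ (fails at j=2)
  i=3: ✗ (fails at j=3)
  i=4: ✗ (fails at j=4)
  i=5: ✗ (fails at j=5)
Positions where it holds: {} → 0.

0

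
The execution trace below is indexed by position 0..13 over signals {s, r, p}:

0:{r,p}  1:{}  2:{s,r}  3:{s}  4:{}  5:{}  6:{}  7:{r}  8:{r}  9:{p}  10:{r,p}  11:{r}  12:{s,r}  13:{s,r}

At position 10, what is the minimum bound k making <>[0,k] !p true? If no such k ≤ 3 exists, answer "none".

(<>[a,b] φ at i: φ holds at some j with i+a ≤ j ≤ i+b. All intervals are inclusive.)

1

Scan j = 10,11,… for !p:
  j=10: fails
  j=11: holds
First hit at j=11, so smallest k = 11-10 = 1.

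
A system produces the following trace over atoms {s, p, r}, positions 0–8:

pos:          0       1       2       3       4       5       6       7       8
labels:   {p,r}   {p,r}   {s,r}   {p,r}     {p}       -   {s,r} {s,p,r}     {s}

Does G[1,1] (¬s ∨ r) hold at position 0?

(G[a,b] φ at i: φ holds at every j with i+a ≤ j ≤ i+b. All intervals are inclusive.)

Yes

Check (¬s ∨ r) at every j in [1,1]:
  j=1: true
All positions satisfy it → formula holds.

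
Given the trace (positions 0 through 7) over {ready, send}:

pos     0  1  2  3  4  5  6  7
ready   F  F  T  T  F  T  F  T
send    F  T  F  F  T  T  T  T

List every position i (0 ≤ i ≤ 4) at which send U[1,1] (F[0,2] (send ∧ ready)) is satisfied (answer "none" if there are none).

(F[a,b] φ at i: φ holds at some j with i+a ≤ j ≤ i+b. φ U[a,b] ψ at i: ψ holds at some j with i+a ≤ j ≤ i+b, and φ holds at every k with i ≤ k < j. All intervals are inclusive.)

Evaluate at each i in [0,4]:
  i=0: ✗ (no rhs in [1,1])
  i=1: ✗ (no rhs in [2,2])
  i=2: ✗ (lhs fails at k=2 before rhs at j=3)
  i=3: ✗ (lhs fails at k=3 before rhs at j=4)
  i=4: ✓ (rhs at j=5; lhs holds on [4,4])

4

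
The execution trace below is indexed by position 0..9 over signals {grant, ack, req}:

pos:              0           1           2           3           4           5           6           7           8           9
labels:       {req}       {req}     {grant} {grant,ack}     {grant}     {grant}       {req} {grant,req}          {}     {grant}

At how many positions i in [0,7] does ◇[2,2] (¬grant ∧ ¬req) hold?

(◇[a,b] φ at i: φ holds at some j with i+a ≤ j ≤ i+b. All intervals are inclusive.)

Evaluate at each i in [0,7]:
  i=0: ✗ (none in [2,2])
  i=1: ✗ (none in [3,3])
  i=2: ✗ (none in [4,4])
  i=3: ✗ (none in [5,5])
  i=4: ✗ (none in [6,6])
  i=5: ✗ (none in [7,7])
  i=6: ✓ (witness j=8)
  i=7: ✗ (none in [9,9])
Positions where it holds: {6} → 1.

1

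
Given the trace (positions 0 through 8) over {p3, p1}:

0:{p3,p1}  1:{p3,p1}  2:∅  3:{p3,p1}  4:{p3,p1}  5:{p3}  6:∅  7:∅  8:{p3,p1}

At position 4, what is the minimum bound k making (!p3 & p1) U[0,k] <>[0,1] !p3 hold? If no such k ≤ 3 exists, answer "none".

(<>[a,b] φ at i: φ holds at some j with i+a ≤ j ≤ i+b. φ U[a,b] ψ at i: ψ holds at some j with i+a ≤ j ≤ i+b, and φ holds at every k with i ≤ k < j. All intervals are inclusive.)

none

Need earliest j ≥ 4 with <>[0,1] !p3, and (!p3 & p1) at every k in [4,j-1].
  j=4: rhs fails.
  j=5: rhs holds but lhs fails at k=4.
  j=6: rhs holds but lhs fails at k=4.
  j=7: rhs holds but lhs fails at k=4.
No witness within the range → none.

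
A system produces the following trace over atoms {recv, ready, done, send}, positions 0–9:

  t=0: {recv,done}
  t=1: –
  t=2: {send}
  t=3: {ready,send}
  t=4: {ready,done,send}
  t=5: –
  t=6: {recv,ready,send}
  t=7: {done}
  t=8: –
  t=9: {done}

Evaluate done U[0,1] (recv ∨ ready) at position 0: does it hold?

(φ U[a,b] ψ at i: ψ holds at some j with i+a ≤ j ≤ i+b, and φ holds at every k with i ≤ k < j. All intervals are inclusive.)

Need some j in [0,1] with (recv ∨ ready), and done at every k in [0,j-1].
  j=0: (recv ∨ ready) holds; no prefix to check → satisfied.

Holds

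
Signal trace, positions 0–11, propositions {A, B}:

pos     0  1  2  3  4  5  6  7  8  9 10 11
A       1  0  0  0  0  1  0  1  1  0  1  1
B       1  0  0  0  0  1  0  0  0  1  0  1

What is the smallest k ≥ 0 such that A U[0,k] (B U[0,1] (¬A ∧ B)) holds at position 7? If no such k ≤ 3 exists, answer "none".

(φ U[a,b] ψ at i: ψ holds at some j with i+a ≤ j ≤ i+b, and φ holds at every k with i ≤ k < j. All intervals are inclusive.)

Need earliest j ≥ 7 with (B U[0,1] (¬A ∧ B)), and A at every k in [7,j-1].
  j=7: rhs fails.
  j=8: rhs fails.
  j=9: rhs holds; lhs holds on [7,8]. k = 2.

2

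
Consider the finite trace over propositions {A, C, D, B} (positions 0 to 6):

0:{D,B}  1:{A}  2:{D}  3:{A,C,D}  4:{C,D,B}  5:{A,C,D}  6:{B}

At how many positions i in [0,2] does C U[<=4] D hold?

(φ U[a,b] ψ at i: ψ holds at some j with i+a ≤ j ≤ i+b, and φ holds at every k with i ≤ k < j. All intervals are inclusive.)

2

Evaluate at each i in [0,2]:
  i=0: ✓ (rhs at j=0)
  i=1: ✗ (lhs fails at k=1 before rhs at j=2)
  i=2: ✓ (rhs at j=2)
Positions where it holds: {0, 2} → 2.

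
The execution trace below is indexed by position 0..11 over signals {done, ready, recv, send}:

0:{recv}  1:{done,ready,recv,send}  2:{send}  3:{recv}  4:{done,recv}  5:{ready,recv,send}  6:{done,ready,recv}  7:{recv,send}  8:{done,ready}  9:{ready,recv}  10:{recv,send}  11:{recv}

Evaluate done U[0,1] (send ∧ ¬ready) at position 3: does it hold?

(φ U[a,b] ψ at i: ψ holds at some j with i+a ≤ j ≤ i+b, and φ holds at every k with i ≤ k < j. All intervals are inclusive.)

Need some j in [3,4] with (send ∧ ¬ready), and done at every k in [3,j-1].
  j=3: (send ∧ ¬ready) false.
  j=4: (send ∧ ¬ready) false.
No j in the window works → until fails.

False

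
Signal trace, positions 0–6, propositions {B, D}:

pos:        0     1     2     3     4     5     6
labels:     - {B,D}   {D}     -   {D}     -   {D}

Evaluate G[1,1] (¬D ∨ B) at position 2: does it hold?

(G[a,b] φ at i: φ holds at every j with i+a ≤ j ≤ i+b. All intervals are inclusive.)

Holds

Check (¬D ∨ B) at every j in [3,3]:
  j=3: true
All positions satisfy it → formula holds.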